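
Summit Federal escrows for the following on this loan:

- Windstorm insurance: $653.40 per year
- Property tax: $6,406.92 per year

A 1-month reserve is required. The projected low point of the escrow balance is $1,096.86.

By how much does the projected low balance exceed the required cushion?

$508.50

Windstorm insurance = $653.40/yr
Property tax = $6,406.92/yr
Total annual escrow = $653.40 + $6,406.92 = $7,060.32
Per month = $7,060.32 / 12 = $588.36
Required cushion = 1 × $588.36 = $588.36
Surplus = $1,096.86 − $588.36 = $508.50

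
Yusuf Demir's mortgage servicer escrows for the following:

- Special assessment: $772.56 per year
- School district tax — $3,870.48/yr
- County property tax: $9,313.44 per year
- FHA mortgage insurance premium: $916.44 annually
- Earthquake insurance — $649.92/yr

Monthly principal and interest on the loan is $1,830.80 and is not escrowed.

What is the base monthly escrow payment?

$1,293.57

Special assessment = $772.56 annually
School district tax = $3,870.48 annually
County property tax = $9,313.44 annually
FHA mortgage insurance premium = $916.44 annually
Earthquake insurance = $649.92 annually
Total per year = $772.56 + $3,870.48 + $9,313.44 + $916.44 + $649.92 = $15,522.84
Monthly escrow = $15,522.84 / 12 = $1,293.57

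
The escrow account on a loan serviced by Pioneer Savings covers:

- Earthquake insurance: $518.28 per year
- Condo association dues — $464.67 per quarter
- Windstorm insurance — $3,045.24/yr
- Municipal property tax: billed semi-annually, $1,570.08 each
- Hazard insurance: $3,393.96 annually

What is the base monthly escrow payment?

$996.36

Earthquake insurance = $518.28 per year
Condo association dues = $464.67 × 4 = $1,858.68 per year
Windstorm insurance = $3,045.24 per year
Municipal property tax = $1,570.08 × 2 = $3,140.16 per year
Hazard insurance = $3,393.96 per year
Annual escrow total = $11,956.32
Monthly escrow = $11,956.32 ÷ 12 = $996.36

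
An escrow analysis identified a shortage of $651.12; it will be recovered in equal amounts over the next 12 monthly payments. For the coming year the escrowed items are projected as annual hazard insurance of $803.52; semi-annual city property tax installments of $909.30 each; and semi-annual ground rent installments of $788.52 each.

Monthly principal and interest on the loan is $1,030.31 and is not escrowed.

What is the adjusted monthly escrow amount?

Hazard insurance = $803.52 annually
City property tax = $909.30 × 2 = $1,818.60 annually
Ground rent = $788.52 × 2 = $1,577.04 annually
Combined annual = $803.52 + $1,818.60 + $1,577.04 = $4,199.16
Monthly = $4,199.16 / 12 = $349.93
Monthly shortage recovery: $651.12 ÷ 12 = $54.26
New monthly escrow = $349.93 + $54.26 = $404.19

$404.19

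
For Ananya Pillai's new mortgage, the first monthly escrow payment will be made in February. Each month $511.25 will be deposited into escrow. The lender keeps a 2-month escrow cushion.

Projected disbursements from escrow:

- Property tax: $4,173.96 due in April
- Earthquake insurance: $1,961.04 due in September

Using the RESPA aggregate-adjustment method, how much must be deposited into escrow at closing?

$3,662.71

Cushion = 2 × $511.25 = $1,022.50
Trial balance (start $0, +$511.25 each month, − disbursements):
  Feb: +$511.25 → $511.25
  Mar: +$511.25 → $1,022.50
  Apr: +$511.25 − $4,173.96 → -$2,640.21
  May: +$511.25 → -$2,128.96
  Jun: +$511.25 → -$1,617.71
  Jul: +$511.25 → -$1,106.46
  Aug: +$511.25 → -$595.21
  Sep: +$511.25 − $1,961.04 → -$2,045.00
  Oct: +$511.25 → -$1,533.75
  Nov: +$511.25 → -$1,022.50
  Dec: +$511.25 → -$511.25
  Jan: +$511.25 → $0.00
Lowest trial balance = -$2,640.21 (Apr)
Initial deposit = cushion − low point = $1,022.50 − (-$2,640.21) = $3,662.71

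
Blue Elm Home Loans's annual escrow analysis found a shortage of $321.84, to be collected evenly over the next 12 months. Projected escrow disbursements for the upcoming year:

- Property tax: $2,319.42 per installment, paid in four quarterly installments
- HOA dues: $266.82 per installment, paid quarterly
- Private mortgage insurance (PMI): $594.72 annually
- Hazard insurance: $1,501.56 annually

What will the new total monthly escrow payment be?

Property tax = $2,319.42 × 4 = $9,277.68/yr
HOA dues = $266.82 × 4 = $1,067.28/yr
Private mortgage insurance (PMI) = $594.72/yr
Hazard insurance = $1,501.56/yr
Yearly total = $9,277.68 + $1,067.28 + $594.72 + $1,501.56 = $12,441.24
Per month = $12,441.24 / 12 = $1,036.77
Shortage per month = $321.84 ÷ 12 = $26.82
New monthly escrow = $1,036.77 + $26.82 = $1,063.59

$1,063.59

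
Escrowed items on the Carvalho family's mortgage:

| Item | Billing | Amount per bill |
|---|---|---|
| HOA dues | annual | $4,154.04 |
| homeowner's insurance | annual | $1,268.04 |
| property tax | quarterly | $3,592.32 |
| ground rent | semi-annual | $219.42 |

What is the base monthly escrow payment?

$1,685.85

HOA dues = $4,154.04
Homeowner's insurance = $1,268.04
Property tax = $3,592.32 × 4 = $14,369.28
Ground rent = $219.42 × 2 = $438.84
Combined annual = $20,230.20
Per month = $20,230.20 ÷ 12 = $1,685.85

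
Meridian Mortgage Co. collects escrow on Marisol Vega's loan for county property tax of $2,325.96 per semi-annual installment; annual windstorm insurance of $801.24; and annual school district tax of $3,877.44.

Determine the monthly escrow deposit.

$777.55

County property tax = $2,325.96 × 2 = $4,651.92/yr
Windstorm insurance = $801.24/yr
School district tax = $3,877.44/yr
Annual escrow total = $4,651.92 + $801.24 + $3,877.44 = $9,330.60
Monthly = $9,330.60 ÷ 12 = $777.55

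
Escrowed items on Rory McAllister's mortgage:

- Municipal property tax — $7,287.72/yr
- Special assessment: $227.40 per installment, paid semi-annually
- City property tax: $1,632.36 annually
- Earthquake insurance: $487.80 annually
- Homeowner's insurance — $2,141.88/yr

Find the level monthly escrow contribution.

$1,000.38

Municipal property tax — $7,287.72 annually
Special assessment — $227.40 × 2 = $454.80 annually
City property tax — $1,632.36 annually
Earthquake insurance — $487.80 annually
Homeowner's insurance — $2,141.88 annually
Total per year = $7,287.72 + $454.80 + $1,632.36 + $487.80 + $2,141.88 = $12,004.56
Base monthly escrow = $12,004.56 / 12 = $1,000.38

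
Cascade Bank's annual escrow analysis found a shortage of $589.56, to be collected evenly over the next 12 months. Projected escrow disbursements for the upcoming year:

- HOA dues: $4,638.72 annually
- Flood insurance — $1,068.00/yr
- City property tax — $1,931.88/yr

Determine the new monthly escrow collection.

$685.68

HOA dues — $4,638.72 per year
Flood insurance — $1,068.00 per year
City property tax — $1,931.88 per year
Annual escrow total = $4,638.72 + $1,068.00 + $1,931.88 = $7,638.60
Monthly escrow = $7,638.60 ÷ 12 = $636.55
Monthly shortage recovery: $589.56 ÷ 12 = $49.13
New monthly escrow = $636.55 + $49.13 = $685.68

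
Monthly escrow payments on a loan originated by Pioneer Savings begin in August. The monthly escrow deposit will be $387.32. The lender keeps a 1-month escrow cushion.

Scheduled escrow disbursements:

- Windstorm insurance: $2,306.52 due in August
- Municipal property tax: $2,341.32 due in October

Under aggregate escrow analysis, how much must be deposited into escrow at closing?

Cushion = 1 × $387.32 = $387.32
Trial balance (start $0, +$387.32 each month, − disbursements):
  Aug: +$387.32 − $2,306.52 → -$1,919.20
  Sep: +$387.32 → -$1,531.88
  Oct: +$387.32 − $2,341.32 → -$3,485.88
  Nov: +$387.32 → -$3,098.56
  Dec: +$387.32 → -$2,711.24
  Jan: +$387.32 → -$2,323.92
  Feb: +$387.32 → -$1,936.60
  Mar: +$387.32 → -$1,549.28
  Apr: +$387.32 → -$1,161.96
  May: +$387.32 → -$774.64
  Jun: +$387.32 → -$387.32
  Jul: +$387.32 → $0.00
Lowest trial balance = -$3,485.88 (Oct)
Initial deposit = cushion − low point = $387.32 − (-$3,485.88) = $3,873.20

$3,873.20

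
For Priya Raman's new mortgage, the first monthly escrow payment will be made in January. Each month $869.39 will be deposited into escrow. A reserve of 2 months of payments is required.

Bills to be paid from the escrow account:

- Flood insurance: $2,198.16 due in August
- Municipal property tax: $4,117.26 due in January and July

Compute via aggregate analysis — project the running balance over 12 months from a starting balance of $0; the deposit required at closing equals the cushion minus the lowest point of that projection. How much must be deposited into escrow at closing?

$5,216.34

Cushion = 2 × $869.39 = $1,738.78
Trial balance (start $0, +$869.39 each month, − disbursements):
  Jan: +$869.39 − $4,117.26 → -$3,247.87
  Feb: +$869.39 → -$2,378.48
  Mar: +$869.39 → -$1,509.09
  Apr: +$869.39 → -$639.70
  May: +$869.39 → $229.69
  Jun: +$869.39 → $1,099.08
  Jul: +$869.39 − $4,117.26 → -$2,148.79
  Aug: +$869.39 − $2,198.16 → -$3,477.56
  Sep: +$869.39 → -$2,608.17
  Oct: +$869.39 → -$1,738.78
  Nov: +$869.39 → -$869.39
  Dec: +$869.39 → $0.00
Lowest trial balance = -$3,477.56 (Aug)
Initial deposit = cushion − low point = $1,738.78 − (-$3,477.56) = $5,216.34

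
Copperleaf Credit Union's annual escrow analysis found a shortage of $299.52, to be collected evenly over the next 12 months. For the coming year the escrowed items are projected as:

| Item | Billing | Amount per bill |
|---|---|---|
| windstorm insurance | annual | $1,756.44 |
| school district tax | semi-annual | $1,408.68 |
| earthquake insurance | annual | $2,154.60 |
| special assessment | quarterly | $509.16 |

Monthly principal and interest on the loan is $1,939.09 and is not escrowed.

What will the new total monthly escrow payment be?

$755.38

Windstorm insurance: $1,756.44
School district tax: $1,408.68 × 2 = $2,817.36
Earthquake insurance: $2,154.60
Special assessment: $509.16 × 4 = $2,036.64
Yearly total = $1,756.44 + $2,817.36 + $2,154.60 + $2,036.64 = $8,765.04
Base monthly escrow = $8,765.04 / 12 = $730.42
Shortage per month = $299.52 / 12 = $24.96
New monthly escrow = $730.42 + $24.96 = $755.38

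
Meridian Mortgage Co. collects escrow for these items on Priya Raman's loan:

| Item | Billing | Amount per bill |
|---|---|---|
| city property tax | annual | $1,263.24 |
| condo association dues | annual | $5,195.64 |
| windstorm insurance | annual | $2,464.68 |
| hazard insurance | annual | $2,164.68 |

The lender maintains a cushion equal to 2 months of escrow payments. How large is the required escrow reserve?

City property tax = $1,263.24 annually
Condo association dues = $5,195.64 annually
Windstorm insurance = $2,464.68 annually
Hazard insurance = $2,164.68 annually
Yearly total = $11,088.24
Monthly escrow = $11,088.24 ÷ 12 = $924.02
Cushion = 2 × $924.02 = $1,848.04

$1,848.04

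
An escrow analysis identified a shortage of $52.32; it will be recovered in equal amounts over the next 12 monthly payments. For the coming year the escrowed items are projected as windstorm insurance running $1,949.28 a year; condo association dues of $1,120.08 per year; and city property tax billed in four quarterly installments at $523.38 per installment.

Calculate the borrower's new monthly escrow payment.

$434.60

Windstorm insurance: $1,949.28 annually
Condo association dues: $1,120.08 annually
City property tax: $523.38 × 4 = $2,093.52 annually
Total annual escrow = $1,949.28 + $1,120.08 + $2,093.52 = $5,162.88
Monthly = $5,162.88 ÷ 12 = $430.24
Shortage spread = $52.32 ÷ 12 = $4.36/mo
New monthly escrow = $430.24 + $4.36 = $434.60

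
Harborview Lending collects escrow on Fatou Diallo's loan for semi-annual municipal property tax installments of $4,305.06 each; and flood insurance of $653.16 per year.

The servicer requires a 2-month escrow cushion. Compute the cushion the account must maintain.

$1,543.88

Municipal property tax — $4,305.06 × 2 = $8,610.12 annually
Flood insurance — $653.16 annually
Total annual escrow = $8,610.12 + $653.16 = $9,263.28
Per month = $9,263.28 ÷ 12 = $771.94
Reserve = 2 × $771.94 = $1,543.88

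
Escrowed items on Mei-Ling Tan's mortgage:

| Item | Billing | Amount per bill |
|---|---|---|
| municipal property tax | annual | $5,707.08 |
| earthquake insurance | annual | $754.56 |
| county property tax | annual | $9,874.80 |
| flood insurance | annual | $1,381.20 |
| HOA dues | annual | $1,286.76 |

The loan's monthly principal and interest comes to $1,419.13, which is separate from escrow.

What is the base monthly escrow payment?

$1,583.70

Municipal property tax = $5,707.08/yr
Earthquake insurance = $754.56/yr
County property tax = $9,874.80/yr
Flood insurance = $1,381.20/yr
HOA dues = $1,286.76/yr
Total per year = $19,004.40
Base monthly escrow = $19,004.40 / 12 = $1,583.70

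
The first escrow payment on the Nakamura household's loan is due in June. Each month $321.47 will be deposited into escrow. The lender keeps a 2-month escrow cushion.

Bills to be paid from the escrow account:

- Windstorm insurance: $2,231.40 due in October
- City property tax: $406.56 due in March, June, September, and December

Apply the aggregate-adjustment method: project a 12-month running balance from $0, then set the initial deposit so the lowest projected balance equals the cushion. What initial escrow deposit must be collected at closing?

Cushion = 2 × $321.47 = $642.94
Trial balance (start $0, +$321.47 each month, − disbursements):
  Jun: +$321.47 − $406.56 → -$85.09
  Jul: +$321.47 → $236.38
  Aug: +$321.47 → $557.85
  Sep: +$321.47 − $406.56 → $472.76
  Oct: +$321.47 − $2,231.40 → -$1,437.17
  Nov: +$321.47 → -$1,115.70
  Dec: +$321.47 − $406.56 → -$1,200.79
  Jan: +$321.47 → -$879.32
  Feb: +$321.47 → -$557.85
  Mar: +$321.47 − $406.56 → -$642.94
  Apr: +$321.47 → -$321.47
  May: +$321.47 → $0.00
Lowest trial balance = -$1,437.17 (Oct)
Initial deposit = cushion − low point = $642.94 − (-$1,437.17) = $2,080.11

$2,080.11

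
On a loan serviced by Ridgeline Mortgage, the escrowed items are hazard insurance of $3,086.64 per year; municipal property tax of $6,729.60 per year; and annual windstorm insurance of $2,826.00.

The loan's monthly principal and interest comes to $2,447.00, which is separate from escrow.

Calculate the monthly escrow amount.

Hazard insurance = $3,086.64 per year
Municipal property tax = $6,729.60 per year
Windstorm insurance = $2,826.00 per year
Combined annual = $3,086.64 + $6,729.60 + $2,826.00 = $12,642.24
Base monthly escrow = $12,642.24 / 12 = $1,053.52

$1,053.52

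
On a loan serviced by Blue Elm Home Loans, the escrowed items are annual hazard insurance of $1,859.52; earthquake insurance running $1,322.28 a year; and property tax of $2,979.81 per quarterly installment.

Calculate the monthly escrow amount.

$1,258.42

Hazard insurance — $1,859.52 per year
Earthquake insurance — $1,322.28 per year
Property tax — $2,979.81 × 4 = $11,919.24 per year
Combined annual = $1,859.52 + $1,322.28 + $11,919.24 = $15,101.04
Base monthly escrow = $15,101.04 ÷ 12 = $1,258.42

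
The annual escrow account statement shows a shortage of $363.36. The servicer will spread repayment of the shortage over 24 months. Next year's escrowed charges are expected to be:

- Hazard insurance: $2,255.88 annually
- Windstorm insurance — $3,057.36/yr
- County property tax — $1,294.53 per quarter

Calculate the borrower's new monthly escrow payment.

$889.42

Hazard insurance: $2,255.88 per year
Windstorm insurance: $3,057.36 per year
County property tax: $1,294.53 × 4 = $5,178.12 per year
Yearly total = $2,255.88 + $3,057.36 + $5,178.12 = $10,491.36
Per month = $10,491.36 ÷ 12 = $874.28
Shortage per month = $363.36 ÷ 24 = $15.14
New monthly escrow = $874.28 + $15.14 = $889.42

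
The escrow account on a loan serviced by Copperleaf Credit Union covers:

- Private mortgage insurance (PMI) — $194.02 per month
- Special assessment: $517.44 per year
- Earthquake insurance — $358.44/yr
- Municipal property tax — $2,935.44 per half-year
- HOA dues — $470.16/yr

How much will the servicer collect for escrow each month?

$795.43

Private mortgage insurance (PMI): $194.02 × 12 = $2,328.24/yr
Special assessment: $517.44/yr
Earthquake insurance: $358.44/yr
Municipal property tax: $2,935.44 × 2 = $5,870.88/yr
HOA dues: $470.16/yr
Yearly total = $9,545.16
Monthly = $9,545.16 ÷ 12 = $795.43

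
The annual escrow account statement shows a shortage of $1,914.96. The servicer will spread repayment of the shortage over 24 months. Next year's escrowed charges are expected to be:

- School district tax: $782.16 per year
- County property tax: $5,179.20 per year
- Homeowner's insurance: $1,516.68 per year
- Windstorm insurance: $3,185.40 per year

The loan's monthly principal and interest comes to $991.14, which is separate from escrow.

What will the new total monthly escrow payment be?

$968.41

School district tax: $782.16
County property tax: $5,179.20
Homeowner's insurance: $1,516.68
Windstorm insurance: $3,185.40
Total annual escrow = $782.16 + $5,179.20 + $1,516.68 + $3,185.40 = $10,663.44
Base monthly escrow = $10,663.44 / 12 = $888.62
Shortage per month = $1,914.96 / 24 = $79.79
Adjusted monthly = $888.62 + $79.79 = $968.41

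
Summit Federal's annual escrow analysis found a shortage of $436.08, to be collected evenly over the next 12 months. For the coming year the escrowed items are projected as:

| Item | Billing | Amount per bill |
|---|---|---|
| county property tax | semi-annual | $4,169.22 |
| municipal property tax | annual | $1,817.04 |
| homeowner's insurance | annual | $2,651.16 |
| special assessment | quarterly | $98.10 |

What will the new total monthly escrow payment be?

County property tax = $4,169.22 × 2 = $8,338.44/yr
Municipal property tax = $1,817.04/yr
Homeowner's insurance = $2,651.16/yr
Special assessment = $98.10 × 4 = $392.40/yr
Yearly total = $13,199.04
Base monthly escrow = $13,199.04 / 12 = $1,099.92
Shortage per month = $436.08 / 12 = $36.34
New monthly escrow = $1,099.92 + $36.34 = $1,136.26

$1,136.26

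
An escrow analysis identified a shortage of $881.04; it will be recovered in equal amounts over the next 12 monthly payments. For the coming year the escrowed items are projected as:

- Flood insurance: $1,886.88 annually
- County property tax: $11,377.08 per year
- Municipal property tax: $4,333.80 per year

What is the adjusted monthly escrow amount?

$1,539.90

Flood insurance = $1,886.88 per year
County property tax = $11,377.08 per year
Municipal property tax = $4,333.80 per year
Yearly total = $1,886.88 + $11,377.08 + $4,333.80 = $17,597.76
Monthly escrow = $17,597.76 ÷ 12 = $1,466.48
Shortage spread = $881.04 / 12 = $73.42/mo
New monthly escrow = $1,466.48 + $73.42 = $1,539.90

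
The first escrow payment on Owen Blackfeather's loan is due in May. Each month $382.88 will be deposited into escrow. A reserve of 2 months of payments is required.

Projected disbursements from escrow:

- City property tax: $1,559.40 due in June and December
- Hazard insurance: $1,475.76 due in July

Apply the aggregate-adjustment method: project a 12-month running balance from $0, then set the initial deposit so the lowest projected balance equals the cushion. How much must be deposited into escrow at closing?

$2,652.28

Cushion = 2 × $382.88 = $765.76
Trial balance (start $0, +$382.88 each month, − disbursements):
  May: +$382.88 → $382.88
  Jun: +$382.88 − $1,559.40 → -$793.64
  Jul: +$382.88 − $1,475.76 → -$1,886.52
  Aug: +$382.88 → -$1,503.64
  Sep: +$382.88 → -$1,120.76
  Oct: +$382.88 → -$737.88
  Nov: +$382.88 → -$355.00
  Dec: +$382.88 − $1,559.40 → -$1,531.52
  Jan: +$382.88 → -$1,148.64
  Feb: +$382.88 → -$765.76
  Mar: +$382.88 → -$382.88
  Apr: +$382.88 → $0.00
Lowest trial balance = -$1,886.52 (Jul)
Initial deposit = cushion − low point = $765.76 − (-$1,886.52) = $2,652.28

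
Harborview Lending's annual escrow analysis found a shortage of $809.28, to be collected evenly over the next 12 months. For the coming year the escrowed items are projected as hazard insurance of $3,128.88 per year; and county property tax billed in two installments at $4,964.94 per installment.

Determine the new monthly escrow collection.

$1,155.67

Hazard insurance: $3,128.88 per year
County property tax: $4,964.94 × 2 = $9,929.88 per year
Total annual escrow = $3,128.88 + $9,929.88 = $13,058.76
Monthly = $13,058.76 / 12 = $1,088.23
Shortage spread = $809.28 ÷ 12 = $67.44/mo
New monthly escrow = $1,088.23 + $67.44 = $1,155.67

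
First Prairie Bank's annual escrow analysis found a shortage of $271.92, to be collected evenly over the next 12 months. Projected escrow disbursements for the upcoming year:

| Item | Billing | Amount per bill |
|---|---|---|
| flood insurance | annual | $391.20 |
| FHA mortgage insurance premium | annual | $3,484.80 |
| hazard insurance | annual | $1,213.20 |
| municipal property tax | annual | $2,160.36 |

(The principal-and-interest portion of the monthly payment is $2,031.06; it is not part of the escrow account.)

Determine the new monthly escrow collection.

Flood insurance = $391.20 per year
FHA mortgage insurance premium = $3,484.80 per year
Hazard insurance = $1,213.20 per year
Municipal property tax = $2,160.36 per year
Annual escrow total = $7,249.56
Monthly = $7,249.56 ÷ 12 = $604.13
Shortage per month = $271.92 / 12 = $22.66
Adjusted monthly = $604.13 + $22.66 = $626.79

$626.79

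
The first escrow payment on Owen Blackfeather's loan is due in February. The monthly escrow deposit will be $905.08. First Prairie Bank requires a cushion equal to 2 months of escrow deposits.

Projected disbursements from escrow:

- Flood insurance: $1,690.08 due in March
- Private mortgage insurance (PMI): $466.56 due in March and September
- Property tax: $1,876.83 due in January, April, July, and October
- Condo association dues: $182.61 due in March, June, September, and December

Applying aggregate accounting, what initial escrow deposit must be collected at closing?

$3,311.00

Cushion = 2 × $905.08 = $1,810.16
Trial balance (start $0, +$905.08 each month, − disbursements):
  Feb: +$905.08 → $905.08
  Mar: +$905.08 − $2,339.25 → -$529.09
  Apr: +$905.08 − $1,876.83 → -$1,500.84
  May: +$905.08 → -$595.76
  Jun: +$905.08 − $182.61 → $126.71
  Jul: +$905.08 − $1,876.83 → -$845.04
  Aug: +$905.08 → $60.04
  Sep: +$905.08 − $649.17 → $315.95
  Oct: +$905.08 − $1,876.83 → -$655.80
  Nov: +$905.08 → $249.28
  Dec: +$905.08 − $182.61 → $971.75
  Jan: +$905.08 − $1,876.83 → $0.00
Lowest trial balance = -$1,500.84 (Apr)
Initial deposit = cushion − low point = $1,810.16 − (-$1,500.84) = $3,311.00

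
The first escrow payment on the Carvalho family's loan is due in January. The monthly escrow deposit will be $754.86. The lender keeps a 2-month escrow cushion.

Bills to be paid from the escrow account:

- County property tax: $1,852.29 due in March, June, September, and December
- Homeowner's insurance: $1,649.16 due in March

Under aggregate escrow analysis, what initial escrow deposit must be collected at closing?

Cushion = 2 × $754.86 = $1,509.72
Trial balance (start $0, +$754.86 each month, − disbursements):
  Jan: +$754.86 → $754.86
  Feb: +$754.86 → $1,509.72
  Mar: +$754.86 − $3,501.45 → -$1,236.87
  Apr: +$754.86 → -$482.01
  May: +$754.86 → $272.85
  Jun: +$754.86 − $1,852.29 → -$824.58
  Jul: +$754.86 → -$69.72
  Aug: +$754.86 → $685.14
  Sep: +$754.86 − $1,852.29 → -$412.29
  Oct: +$754.86 → $342.57
  Nov: +$754.86 → $1,097.43
  Dec: +$754.86 − $1,852.29 → $0.00
Lowest trial balance = -$1,236.87 (Mar)
Initial deposit = cushion − low point = $1,509.72 − (-$1,236.87) = $2,746.59

$2,746.59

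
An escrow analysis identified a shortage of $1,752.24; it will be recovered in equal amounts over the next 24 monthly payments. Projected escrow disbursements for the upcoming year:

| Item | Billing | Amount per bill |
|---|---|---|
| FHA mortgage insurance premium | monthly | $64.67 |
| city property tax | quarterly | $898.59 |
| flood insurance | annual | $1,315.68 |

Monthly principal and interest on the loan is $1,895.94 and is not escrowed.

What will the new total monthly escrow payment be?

$546.85

FHA mortgage insurance premium = $64.67 × 12 = $776.04
City property tax = $898.59 × 4 = $3,594.36
Flood insurance = $1,315.68
Total annual escrow = $5,686.08
Monthly escrow = $5,686.08 ÷ 12 = $473.84
Shortage per month = $1,752.24 / 24 = $73.01
Adjusted monthly = $473.84 + $73.01 = $546.85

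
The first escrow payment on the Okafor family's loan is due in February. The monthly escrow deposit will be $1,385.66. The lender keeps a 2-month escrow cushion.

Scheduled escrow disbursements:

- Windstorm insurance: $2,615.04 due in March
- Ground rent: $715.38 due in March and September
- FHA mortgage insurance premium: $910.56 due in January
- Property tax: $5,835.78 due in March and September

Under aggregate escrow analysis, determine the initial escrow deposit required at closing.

Cushion = 2 × $1,385.66 = $2,771.32
Trial balance (start $0, +$1,385.66 each month, − disbursements):
  Feb: +$1,385.66 → $1,385.66
  Mar: +$1,385.66 − $9,166.20 → -$6,394.88
  Apr: +$1,385.66 → -$5,009.22
  May: +$1,385.66 → -$3,623.56
  Jun: +$1,385.66 → -$2,237.90
  Jul: +$1,385.66 → -$852.24
  Aug: +$1,385.66 → $533.42
  Sep: +$1,385.66 − $6,551.16 → -$4,632.08
  Oct: +$1,385.66 → -$3,246.42
  Nov: +$1,385.66 → -$1,860.76
  Dec: +$1,385.66 → -$475.10
  Jan: +$1,385.66 − $910.56 → $0.00
Lowest trial balance = -$6,394.88 (Mar)
Initial deposit = cushion − low point = $2,771.32 − (-$6,394.88) = $9,166.20

$9,166.20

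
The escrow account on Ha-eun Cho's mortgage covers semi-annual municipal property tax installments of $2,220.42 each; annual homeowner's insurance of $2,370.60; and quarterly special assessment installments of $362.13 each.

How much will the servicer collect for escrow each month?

Municipal property tax: $2,220.42 × 2 = $4,440.84 annually
Homeowner's insurance: $2,370.60 annually
Special assessment: $362.13 × 4 = $1,448.52 annually
Total per year = $4,440.84 + $2,370.60 + $1,448.52 = $8,259.96
Monthly escrow = $8,259.96 ÷ 12 = $688.33

$688.33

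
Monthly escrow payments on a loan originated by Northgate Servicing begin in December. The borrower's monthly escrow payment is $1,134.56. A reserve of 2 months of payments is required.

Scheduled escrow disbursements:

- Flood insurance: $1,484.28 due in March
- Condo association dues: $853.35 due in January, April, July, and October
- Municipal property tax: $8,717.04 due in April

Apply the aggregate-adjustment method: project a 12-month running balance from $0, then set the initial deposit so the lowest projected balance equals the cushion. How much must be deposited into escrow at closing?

$8,504.34

Cushion = 2 × $1,134.56 = $2,269.12
Trial balance (start $0, +$1,134.56 each month, − disbursements):
  Dec: +$1,134.56 → $1,134.56
  Jan: +$1,134.56 − $853.35 → $1,415.77
  Feb: +$1,134.56 → $2,550.33
  Mar: +$1,134.56 − $1,484.28 → $2,200.61
  Apr: +$1,134.56 − $9,570.39 → -$6,235.22
  May: +$1,134.56 → -$5,100.66
  Jun: +$1,134.56 → -$3,966.10
  Jul: +$1,134.56 − $853.35 → -$3,684.89
  Aug: +$1,134.56 → -$2,550.33
  Sep: +$1,134.56 → -$1,415.77
  Oct: +$1,134.56 − $853.35 → -$1,134.56
  Nov: +$1,134.56 → $0.00
Lowest trial balance = -$6,235.22 (Apr)
Initial deposit = cushion − low point = $2,269.12 − (-$6,235.22) = $8,504.34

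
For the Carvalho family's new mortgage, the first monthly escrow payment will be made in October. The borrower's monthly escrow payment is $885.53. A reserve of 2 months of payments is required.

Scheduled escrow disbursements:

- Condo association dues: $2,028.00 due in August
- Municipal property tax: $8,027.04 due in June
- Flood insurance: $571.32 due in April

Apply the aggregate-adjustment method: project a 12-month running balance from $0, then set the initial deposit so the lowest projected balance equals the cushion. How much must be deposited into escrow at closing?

$2,656.59

Cushion = 2 × $885.53 = $1,771.06
Trial balance (start $0, +$885.53 each month, − disbursements):
  Oct: +$885.53 → $885.53
  Nov: +$885.53 → $1,771.06
  Dec: +$885.53 → $2,656.59
  Jan: +$885.53 → $3,542.12
  Feb: +$885.53 → $4,427.65
  Mar: +$885.53 → $5,313.18
  Apr: +$885.53 − $571.32 → $5,627.39
  May: +$885.53 → $6,512.92
  Jun: +$885.53 − $8,027.04 → -$628.59
  Jul: +$885.53 → $256.94
  Aug: +$885.53 − $2,028.00 → -$885.53
  Sep: +$885.53 → $0.00
Lowest trial balance = -$885.53 (Aug)
Initial deposit = cushion − low point = $1,771.06 − (-$885.53) = $2,656.59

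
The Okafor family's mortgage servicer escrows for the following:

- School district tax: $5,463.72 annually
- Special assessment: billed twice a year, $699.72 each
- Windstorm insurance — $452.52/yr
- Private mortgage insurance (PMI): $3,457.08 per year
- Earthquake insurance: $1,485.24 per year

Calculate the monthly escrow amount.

School district tax — $5,463.72 annually
Special assessment — $699.72 × 2 = $1,399.44 annually
Windstorm insurance — $452.52 annually
Private mortgage insurance (PMI) — $3,457.08 annually
Earthquake insurance — $1,485.24 annually
Total per year = $5,463.72 + $1,399.44 + $452.52 + $3,457.08 + $1,485.24 = $12,258.00
Base monthly escrow = $12,258.00 / 12 = $1,021.50

$1,021.50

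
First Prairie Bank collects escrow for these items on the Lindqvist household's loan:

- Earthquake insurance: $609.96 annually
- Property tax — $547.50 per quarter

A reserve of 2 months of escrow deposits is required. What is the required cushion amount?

$466.66

Earthquake insurance — $609.96 per year
Property tax — $547.50 × 4 = $2,190.00 per year
Combined annual = $2,799.96
Monthly escrow = $2,799.96 / 12 = $233.33
Reserve = 2 × $233.33 = $466.66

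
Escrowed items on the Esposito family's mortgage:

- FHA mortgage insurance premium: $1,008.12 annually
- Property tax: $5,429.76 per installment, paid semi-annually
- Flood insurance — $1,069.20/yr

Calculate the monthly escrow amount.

FHA mortgage insurance premium: $1,008.12
Property tax: $5,429.76 × 2 = $10,859.52
Flood insurance: $1,069.20
Total per year = $12,936.84
Monthly escrow = $12,936.84 / 12 = $1,078.07

$1,078.07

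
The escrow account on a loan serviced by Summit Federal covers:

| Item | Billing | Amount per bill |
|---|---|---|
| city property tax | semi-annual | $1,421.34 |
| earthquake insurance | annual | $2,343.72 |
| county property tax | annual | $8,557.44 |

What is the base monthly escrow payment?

City property tax — $1,421.34 × 2 = $2,842.68/yr
Earthquake insurance — $2,343.72/yr
County property tax — $8,557.44/yr
Total annual escrow = $13,743.84
Monthly escrow = $13,743.84 / 12 = $1,145.32

$1,145.32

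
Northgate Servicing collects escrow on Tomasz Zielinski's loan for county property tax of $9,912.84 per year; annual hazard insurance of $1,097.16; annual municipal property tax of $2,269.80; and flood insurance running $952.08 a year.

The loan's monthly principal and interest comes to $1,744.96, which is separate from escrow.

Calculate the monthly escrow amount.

County property tax: $9,912.84/yr
Hazard insurance: $1,097.16/yr
Municipal property tax: $2,269.80/yr
Flood insurance: $952.08/yr
Yearly total = $9,912.84 + $1,097.16 + $2,269.80 + $952.08 = $14,231.88
Monthly escrow = $14,231.88 / 12 = $1,185.99

$1,185.99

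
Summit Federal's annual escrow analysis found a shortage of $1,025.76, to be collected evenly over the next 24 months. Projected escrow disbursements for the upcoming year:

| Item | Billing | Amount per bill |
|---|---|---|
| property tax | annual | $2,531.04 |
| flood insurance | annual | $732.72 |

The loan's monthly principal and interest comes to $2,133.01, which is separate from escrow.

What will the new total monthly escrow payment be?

Property tax — $2,531.04/yr
Flood insurance — $732.72/yr
Yearly total = $3,263.76
Monthly = $3,263.76 / 12 = $271.98
Monthly shortage recovery: $1,025.76 ÷ 24 = $42.74
New monthly escrow = $271.98 + $42.74 = $314.72

$314.72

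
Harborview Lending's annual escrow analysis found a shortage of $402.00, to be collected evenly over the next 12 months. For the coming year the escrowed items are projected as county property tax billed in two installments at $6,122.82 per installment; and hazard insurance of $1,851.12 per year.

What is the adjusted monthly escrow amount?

County property tax = $6,122.82 × 2 = $12,245.64/yr
Hazard insurance = $1,851.12/yr
Combined annual = $14,096.76
Monthly escrow = $14,096.76 / 12 = $1,174.73
Shortage spread = $402.00 / 12 = $33.50/mo
New monthly escrow = $1,174.73 + $33.50 = $1,208.23

$1,208.23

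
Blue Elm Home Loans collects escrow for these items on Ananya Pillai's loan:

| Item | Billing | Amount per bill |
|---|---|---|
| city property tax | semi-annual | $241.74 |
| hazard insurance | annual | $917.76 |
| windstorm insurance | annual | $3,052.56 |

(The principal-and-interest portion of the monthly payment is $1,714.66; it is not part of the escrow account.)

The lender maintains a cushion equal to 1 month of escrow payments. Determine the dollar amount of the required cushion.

$371.15

City property tax = $241.74 × 2 = $483.48 per year
Hazard insurance = $917.76 per year
Windstorm insurance = $3,052.56 per year
Total annual escrow = $4,453.80
Monthly = $4,453.80 / 12 = $371.15
Required cushion = 1 × $371.15 = $371.15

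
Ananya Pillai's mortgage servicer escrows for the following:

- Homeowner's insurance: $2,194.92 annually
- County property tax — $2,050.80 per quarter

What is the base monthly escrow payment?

Homeowner's insurance: $2,194.92 annually
County property tax: $2,050.80 × 4 = $8,203.20 annually
Yearly total = $2,194.92 + $8,203.20 = $10,398.12
Monthly = $10,398.12 / 12 = $866.51

$866.51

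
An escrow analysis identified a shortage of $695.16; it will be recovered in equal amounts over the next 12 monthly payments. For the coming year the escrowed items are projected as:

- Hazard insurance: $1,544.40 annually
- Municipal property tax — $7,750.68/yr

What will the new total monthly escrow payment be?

Hazard insurance — $1,544.40/yr
Municipal property tax — $7,750.68/yr
Total per year = $9,295.08
Per month = $9,295.08 ÷ 12 = $774.59
Monthly shortage recovery: $695.16 / 12 = $57.93
New monthly escrow = $774.59 + $57.93 = $832.52

$832.52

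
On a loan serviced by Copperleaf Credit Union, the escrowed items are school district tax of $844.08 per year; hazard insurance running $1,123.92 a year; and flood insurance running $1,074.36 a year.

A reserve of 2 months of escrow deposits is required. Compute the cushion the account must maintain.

School district tax = $844.08 per year
Hazard insurance = $1,123.92 per year
Flood insurance = $1,074.36 per year
Total per year = $844.08 + $1,123.92 + $1,074.36 = $3,042.36
Monthly = $3,042.36 / 12 = $253.53
Required cushion = 2 × $253.53 = $507.06

$507.06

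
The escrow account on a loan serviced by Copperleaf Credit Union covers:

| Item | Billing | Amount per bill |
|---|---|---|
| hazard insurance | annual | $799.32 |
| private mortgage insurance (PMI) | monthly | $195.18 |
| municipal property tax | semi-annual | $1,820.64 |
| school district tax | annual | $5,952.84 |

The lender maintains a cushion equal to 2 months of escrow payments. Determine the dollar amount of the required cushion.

Hazard insurance — $799.32 annually
Private mortgage insurance (PMI) — $195.18 × 12 = $2,342.16 annually
Municipal property tax — $1,820.64 × 2 = $3,641.28 annually
School district tax — $5,952.84 annually
Combined annual = $799.32 + $2,342.16 + $3,641.28 + $5,952.84 = $12,735.60
Monthly escrow = $12,735.60 / 12 = $1,061.30
Reserve = 2 × $1,061.30 = $2,122.60

$2,122.60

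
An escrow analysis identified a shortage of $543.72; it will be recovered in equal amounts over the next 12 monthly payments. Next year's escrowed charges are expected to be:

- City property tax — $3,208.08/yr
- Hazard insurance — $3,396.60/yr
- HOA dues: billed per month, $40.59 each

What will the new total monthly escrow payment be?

$636.29

City property tax — $3,208.08 annually
Hazard insurance — $3,396.60 annually
HOA dues — $40.59 × 12 = $487.08 annually
Total annual escrow = $7,091.76
Base monthly escrow = $7,091.76 / 12 = $590.98
Shortage per month = $543.72 ÷ 12 = $45.31
New monthly escrow = $590.98 + $45.31 = $636.29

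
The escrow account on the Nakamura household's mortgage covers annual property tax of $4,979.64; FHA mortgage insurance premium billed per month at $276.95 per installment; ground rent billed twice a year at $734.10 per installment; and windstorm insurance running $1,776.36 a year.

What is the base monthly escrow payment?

Property tax — $4,979.64/yr
FHA mortgage insurance premium — $276.95 × 12 = $3,323.40/yr
Ground rent — $734.10 × 2 = $1,468.20/yr
Windstorm insurance — $1,776.36/yr
Yearly total = $11,547.60
Per month = $11,547.60 / 12 = $962.30

$962.30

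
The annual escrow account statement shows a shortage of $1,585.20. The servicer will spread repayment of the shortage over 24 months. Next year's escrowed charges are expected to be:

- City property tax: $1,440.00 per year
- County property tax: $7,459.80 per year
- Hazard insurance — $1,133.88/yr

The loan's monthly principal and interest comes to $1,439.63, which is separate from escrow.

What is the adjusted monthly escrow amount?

$902.19

City property tax: $1,440.00/yr
County property tax: $7,459.80/yr
Hazard insurance: $1,133.88/yr
Annual escrow total = $10,033.68
Base monthly escrow = $10,033.68 / 12 = $836.14
Shortage spread = $1,585.20 ÷ 24 = $66.05/mo
New monthly escrow = $836.14 + $66.05 = $902.19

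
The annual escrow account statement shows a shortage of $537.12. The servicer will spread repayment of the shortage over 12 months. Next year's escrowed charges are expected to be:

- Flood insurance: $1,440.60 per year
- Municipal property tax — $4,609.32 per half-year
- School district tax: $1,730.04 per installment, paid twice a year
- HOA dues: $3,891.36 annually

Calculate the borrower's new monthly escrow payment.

Flood insurance — $1,440.60 annually
Municipal property tax — $4,609.32 × 2 = $9,218.64 annually
School district tax — $1,730.04 × 2 = $3,460.08 annually
HOA dues — $3,891.36 annually
Total per year = $1,440.60 + $9,218.64 + $3,460.08 + $3,891.36 = $18,010.68
Monthly escrow = $18,010.68 / 12 = $1,500.89
Monthly shortage recovery: $537.12 / 12 = $44.76
New monthly escrow = $1,500.89 + $44.76 = $1,545.65

$1,545.65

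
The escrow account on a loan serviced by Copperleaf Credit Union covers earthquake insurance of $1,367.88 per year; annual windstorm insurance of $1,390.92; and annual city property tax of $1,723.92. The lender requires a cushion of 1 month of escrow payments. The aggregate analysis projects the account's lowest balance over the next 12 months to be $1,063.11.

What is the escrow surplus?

$689.55

Earthquake insurance — $1,367.88 per year
Windstorm insurance — $1,390.92 per year
City property tax — $1,723.92 per year
Total per year = $1,367.88 + $1,390.92 + $1,723.92 = $4,482.72
Monthly escrow = $4,482.72 / 12 = $373.56
Required reserve = 1 × $373.56 = $373.56
Excess over cushion: $1,063.11 − $373.56 = $689.55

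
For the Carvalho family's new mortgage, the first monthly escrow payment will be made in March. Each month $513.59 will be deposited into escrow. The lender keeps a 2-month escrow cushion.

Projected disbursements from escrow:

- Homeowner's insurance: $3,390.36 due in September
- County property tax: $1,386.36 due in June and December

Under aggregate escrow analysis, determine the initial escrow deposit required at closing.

Cushion = 2 × $513.59 = $1,027.18
Trial balance (start $0, +$513.59 each month, − disbursements):
  Mar: +$513.59 → $513.59
  Apr: +$513.59 → $1,027.18
  May: +$513.59 → $1,540.77
  Jun: +$513.59 − $1,386.36 → $668.00
  Jul: +$513.59 → $1,181.59
  Aug: +$513.59 → $1,695.18
  Sep: +$513.59 − $3,390.36 → -$1,181.59
  Oct: +$513.59 → -$668.00
  Nov: +$513.59 → -$154.41
  Dec: +$513.59 − $1,386.36 → -$1,027.18
  Jan: +$513.59 → -$513.59
  Feb: +$513.59 → $0.00
Lowest trial balance = -$1,181.59 (Sep)
Initial deposit = cushion − low point = $1,027.18 − (-$1,181.59) = $2,208.77

$2,208.77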